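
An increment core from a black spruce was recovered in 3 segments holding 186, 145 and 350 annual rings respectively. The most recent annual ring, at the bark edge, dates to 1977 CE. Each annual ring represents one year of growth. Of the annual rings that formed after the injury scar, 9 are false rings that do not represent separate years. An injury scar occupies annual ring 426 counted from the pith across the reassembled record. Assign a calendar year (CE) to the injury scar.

Total annual rings = 186 + 145 + 350 = 681.
The injury scar sits at annual ring 426 from the pith, so 681 − 426 = 255 annual rings formed after it.
Excluding 9 false annual rings: 255 − 9 = 246.
1977 − 246 = 1731 CE.

1731 CE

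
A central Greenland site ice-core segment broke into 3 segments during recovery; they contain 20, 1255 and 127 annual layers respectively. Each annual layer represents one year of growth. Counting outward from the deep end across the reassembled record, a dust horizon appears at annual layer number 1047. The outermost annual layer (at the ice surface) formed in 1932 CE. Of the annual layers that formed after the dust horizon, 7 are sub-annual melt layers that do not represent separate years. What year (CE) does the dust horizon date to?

1584 CE

Total annual layers = 20 + 1255 + 127 = 1402.
1402 − 1047 = 355 annual layers lie beyond the dust horizon toward the ice surface.
Excluding 7 false annual layers: 355 − 7 = 348.
1932 − 348 = 1584 CE.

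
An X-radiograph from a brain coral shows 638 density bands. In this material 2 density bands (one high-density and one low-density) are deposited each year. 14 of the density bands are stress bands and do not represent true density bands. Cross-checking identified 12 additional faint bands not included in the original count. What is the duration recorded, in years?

318 years

True density band count = 638 − 14 + 12 = 636.
636 density bands at 2 per year is 636 / 2 = 318 years.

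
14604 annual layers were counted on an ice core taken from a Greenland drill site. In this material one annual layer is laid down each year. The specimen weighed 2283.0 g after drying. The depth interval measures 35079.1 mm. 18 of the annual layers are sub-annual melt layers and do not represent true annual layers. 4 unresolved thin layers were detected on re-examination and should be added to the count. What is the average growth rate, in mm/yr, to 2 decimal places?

2.40 mm/yr

Correcting the raw count gives 14604 − 18 + 4 = 14590 true annual layers.
Extension rate ≈ 35079.1 / 14590 = 2.40 mm/yr.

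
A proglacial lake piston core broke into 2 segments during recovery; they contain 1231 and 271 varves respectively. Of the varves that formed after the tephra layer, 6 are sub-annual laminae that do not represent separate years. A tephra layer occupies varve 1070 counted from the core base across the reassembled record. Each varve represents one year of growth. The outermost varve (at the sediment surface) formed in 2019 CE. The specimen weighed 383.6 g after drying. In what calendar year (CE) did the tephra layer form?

1593 CE

Total varves = 1231 + 271 = 1502.
1502 − 1070 = 432 varves lie beyond the tephra layer toward the sediment surface.
Removing the 6 false varves leaves 432 − 6 = 426 true varves beyond the tephra layer.
2019 − 426 = 1593 CE.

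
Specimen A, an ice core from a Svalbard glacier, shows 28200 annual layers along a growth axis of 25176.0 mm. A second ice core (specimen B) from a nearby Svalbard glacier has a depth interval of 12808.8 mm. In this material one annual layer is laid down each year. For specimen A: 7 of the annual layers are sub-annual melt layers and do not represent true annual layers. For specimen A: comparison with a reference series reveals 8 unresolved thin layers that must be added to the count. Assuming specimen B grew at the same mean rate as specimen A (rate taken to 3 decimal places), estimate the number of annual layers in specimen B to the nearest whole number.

14344 annual layers

Specimen A: true annual layer count = 28200 − 7 + 8 = 28201.
A: 25176.0 mm over 28201 years gives 25176.0 / 28201 ≈ 0.893 mm/year.
B spans 12808.8 / 0.893 = 14343.56 years ≈ 14344 annual layers.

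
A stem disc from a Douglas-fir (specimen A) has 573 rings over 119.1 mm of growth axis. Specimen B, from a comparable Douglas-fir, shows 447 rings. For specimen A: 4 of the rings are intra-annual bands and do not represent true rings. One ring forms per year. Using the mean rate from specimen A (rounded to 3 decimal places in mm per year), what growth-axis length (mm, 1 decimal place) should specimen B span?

93.4 mm

Specimen A: after corrections the count is 573 − 4 = 569 rings.
A: 119.1 mm over 569 years gives 119.1 / 569 ≈ 0.209 mm/year.
Length of B = 0.209 × 447 = 93.4 mm.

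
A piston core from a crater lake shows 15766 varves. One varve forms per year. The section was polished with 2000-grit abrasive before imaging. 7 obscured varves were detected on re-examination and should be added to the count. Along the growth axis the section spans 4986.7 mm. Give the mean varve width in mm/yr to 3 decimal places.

True varve count = 15766 + 7 = 15773.
Extension rate ≈ 4986.7 / 15773 = 0.316 mm/yr.

0.316 mm/yr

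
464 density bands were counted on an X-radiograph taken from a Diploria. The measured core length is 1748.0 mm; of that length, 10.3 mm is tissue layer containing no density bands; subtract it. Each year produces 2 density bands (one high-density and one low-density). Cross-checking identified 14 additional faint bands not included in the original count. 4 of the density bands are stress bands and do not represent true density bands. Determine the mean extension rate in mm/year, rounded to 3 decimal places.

7.332 mm/year

Correcting the raw count gives 464 − 4 + 14 = 474 true density bands.
Dividing by 2 density bands per year: 474 / 2 = 237 years.
Net length = 1748.0 − 10.3 = 1737.7 mm.
1737.7 mm over 237 years gives 1737.7 / 237 ≈ 7.332 mm/year.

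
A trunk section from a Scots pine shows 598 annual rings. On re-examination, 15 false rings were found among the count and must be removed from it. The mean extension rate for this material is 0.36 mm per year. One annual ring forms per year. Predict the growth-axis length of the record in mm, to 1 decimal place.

209.9 mm

After corrections the count is 598 − 15 = 583 annual rings.
583 years at 0.36 mm/year gives 0.36 × 583 = 209.9 mm.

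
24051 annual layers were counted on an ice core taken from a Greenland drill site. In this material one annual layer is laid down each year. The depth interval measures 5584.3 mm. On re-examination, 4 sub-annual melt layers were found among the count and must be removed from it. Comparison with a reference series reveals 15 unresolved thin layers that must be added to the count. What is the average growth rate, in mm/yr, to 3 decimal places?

True annual layer count = 24051 − 4 + 15 = 24062.
Mean rate = 5584.3 mm / 24062 years ≈ 0.232 mm/yr.

0.232 mm/yr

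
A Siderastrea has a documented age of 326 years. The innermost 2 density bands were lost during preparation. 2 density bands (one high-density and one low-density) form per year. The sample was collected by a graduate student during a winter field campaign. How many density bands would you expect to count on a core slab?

326 years at 2 density bands per year gives 326 × 2 = 652 density bands.
Subtracting the 2 density bands not captured gives 652 − 2 = 650 density bands in the record.

650 density bands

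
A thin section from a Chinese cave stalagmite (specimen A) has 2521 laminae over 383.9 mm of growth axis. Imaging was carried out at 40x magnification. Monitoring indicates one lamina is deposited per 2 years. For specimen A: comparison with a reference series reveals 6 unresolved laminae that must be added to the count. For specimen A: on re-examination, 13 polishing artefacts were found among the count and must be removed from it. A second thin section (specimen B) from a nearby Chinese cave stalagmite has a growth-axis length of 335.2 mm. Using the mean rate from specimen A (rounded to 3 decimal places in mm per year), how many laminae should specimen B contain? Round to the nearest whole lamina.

Specimen A: true lamina count = 2521 − 13 + 6 = 2514.
Specimen A: at 2 years per lamina, 2514 × 2 = 5028 years.
A: Extension rate ≈ 383.9 / 5028 = 0.076 mm/yr.
Specimen B: 335.2 mm / 0.076 mm per year = 4410.53 years; at 2 years per lamina that is 4410.53 / 2 ≈ 2205 laminae.

2205 laminae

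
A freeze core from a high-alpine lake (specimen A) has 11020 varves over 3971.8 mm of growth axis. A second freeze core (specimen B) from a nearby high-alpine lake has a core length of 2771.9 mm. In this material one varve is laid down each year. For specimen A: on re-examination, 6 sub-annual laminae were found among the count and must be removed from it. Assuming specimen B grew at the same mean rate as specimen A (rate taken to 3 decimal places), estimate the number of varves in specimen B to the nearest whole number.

7678 varves

Specimen A: after corrections the count is 11020 − 6 = 11014 varves.
A: 3971.8 mm over 11014 years gives 3971.8 / 11014 ≈ 0.361 mm/year.
B spans 2771.9 / 0.361 = 7678.39 years ≈ 7678 varves.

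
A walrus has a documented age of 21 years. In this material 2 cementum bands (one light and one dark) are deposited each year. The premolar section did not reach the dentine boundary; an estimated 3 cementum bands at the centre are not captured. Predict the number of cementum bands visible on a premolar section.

39 cementum bands

With 2 cementum bands per year, 21 years would produce 21 × 2 = 42 cementum bands.
Subtracting the 3 cementum bands not captured gives 42 − 3 = 39 cementum bands in the record.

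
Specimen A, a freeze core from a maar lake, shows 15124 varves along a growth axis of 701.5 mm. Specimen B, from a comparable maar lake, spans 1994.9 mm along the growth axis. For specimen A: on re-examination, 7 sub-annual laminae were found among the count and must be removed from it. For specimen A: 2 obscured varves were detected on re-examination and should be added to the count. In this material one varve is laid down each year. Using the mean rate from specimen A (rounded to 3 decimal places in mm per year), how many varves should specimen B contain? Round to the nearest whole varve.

Specimen A: after corrections the count is 15124 − 7 + 2 = 15119 varves.
A: Extension rate ≈ 701.5 / 15119 = 0.046 mm/yr.
For B, 1994.9 / 0.046 = 43367.39 years ≈ 43367 varves.

43367 varves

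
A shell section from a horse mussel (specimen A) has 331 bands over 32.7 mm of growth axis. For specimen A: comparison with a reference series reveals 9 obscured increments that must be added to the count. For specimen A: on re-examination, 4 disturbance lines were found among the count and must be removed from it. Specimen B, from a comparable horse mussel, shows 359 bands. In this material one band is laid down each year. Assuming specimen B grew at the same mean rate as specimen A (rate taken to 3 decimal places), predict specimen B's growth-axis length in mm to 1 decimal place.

34.8 mm

Specimen A: true band count = 331 − 4 + 9 = 336.
A: 32.7 mm over 336 years gives 32.7 / 336 ≈ 0.097 mm per year.
For B, 0.097 mm/year × 359 years = 34.8 mm.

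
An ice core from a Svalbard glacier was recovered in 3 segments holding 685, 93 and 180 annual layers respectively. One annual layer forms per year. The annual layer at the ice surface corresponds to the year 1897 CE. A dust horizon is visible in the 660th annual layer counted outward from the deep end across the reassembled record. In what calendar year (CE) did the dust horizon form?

1599 CE

Total annual layers = 685 + 93 + 180 = 958.
958 − 660 = 298 annual layers lie beyond the dust horizon toward the ice surface.
1897 − 298 = 1599 CE.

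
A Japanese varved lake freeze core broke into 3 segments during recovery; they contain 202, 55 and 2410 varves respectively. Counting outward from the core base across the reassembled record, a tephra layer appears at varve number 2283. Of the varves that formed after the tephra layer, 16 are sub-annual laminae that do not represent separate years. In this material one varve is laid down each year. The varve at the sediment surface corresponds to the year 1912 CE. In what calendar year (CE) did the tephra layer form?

1544 CE

Total varves = 202 + 55 + 2410 = 2667.
Between varve 2283 and the sediment surface there are 2667 − 2283 = 384 varves.
384 − 16 false = 368 true varves after the tephra layer.
The varve at the sediment surface is 1912 CE, so the tephra layer dates to 1912 − 368 = 1544 CE.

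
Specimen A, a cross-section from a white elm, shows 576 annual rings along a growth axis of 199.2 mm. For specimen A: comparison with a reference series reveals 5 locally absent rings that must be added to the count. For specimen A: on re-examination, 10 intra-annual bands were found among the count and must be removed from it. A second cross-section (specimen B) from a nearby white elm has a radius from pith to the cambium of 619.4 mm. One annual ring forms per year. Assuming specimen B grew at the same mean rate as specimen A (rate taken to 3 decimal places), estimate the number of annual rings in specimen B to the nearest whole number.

Specimen A: adjusted count: 576 − 10 + 5 = 571 annual rings.
A: Extension rate ≈ 199.2 / 571 = 0.349 mm/year.
For B, 619.4 / 0.349 = 1774.79 years ≈ 1775 annual rings.

1775 annual rings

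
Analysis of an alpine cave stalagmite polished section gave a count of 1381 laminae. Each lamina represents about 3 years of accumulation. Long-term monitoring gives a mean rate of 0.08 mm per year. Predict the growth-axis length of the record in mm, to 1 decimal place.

1381 laminae at 3 years each span 1381 × 3 = 4143 years.
Predicted length = 0.08 mm/year × 4143 years = 331.4 mm.

331.4 mm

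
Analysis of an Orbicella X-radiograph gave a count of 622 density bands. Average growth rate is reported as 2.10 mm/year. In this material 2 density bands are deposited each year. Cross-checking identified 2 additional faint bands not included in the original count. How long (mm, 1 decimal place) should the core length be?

655.2 mm

Correcting the raw count gives 622 + 2 = 624 true density bands.
Dividing by 2 density bands per year: 624 / 2 = 312 years.
312 years at 2.10 mm/year gives 2.10 × 312 = 655.2 mm.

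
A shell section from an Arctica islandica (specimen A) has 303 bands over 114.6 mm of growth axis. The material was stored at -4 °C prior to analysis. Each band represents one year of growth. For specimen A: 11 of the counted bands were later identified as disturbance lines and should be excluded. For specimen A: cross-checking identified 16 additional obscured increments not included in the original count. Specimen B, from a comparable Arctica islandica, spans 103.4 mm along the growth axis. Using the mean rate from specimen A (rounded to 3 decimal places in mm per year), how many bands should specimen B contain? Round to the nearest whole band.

Specimen A: adjusted count: 303 − 11 + 16 = 308 bands.
A: Mean rate = 114.6 mm / 308 years ≈ 0.372 mm/year.
Specimen B: 103.4 mm / 0.372 mm per year = 277.96 years ≈ 278 bands.

278 bands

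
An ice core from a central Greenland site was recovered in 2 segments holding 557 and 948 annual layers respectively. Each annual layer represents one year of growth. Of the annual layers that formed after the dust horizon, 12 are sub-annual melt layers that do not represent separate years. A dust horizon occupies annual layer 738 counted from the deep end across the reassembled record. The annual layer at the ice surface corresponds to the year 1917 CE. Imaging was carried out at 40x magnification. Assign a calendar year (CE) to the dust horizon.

Total annual layers = 557 + 948 = 1505.
1505 − 738 = 767 annual layers lie beyond the dust horizon toward the ice surface.
Excluding 12 false annual layers: 767 − 12 = 755.
1917 − 755 = 1162 CE.

1162 CE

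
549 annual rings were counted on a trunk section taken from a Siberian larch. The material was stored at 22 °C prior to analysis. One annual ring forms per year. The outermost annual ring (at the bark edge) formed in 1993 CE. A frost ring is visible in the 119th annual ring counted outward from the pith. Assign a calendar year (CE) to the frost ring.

549 − 119 = 430 annual rings lie beyond the frost ring toward the bark edge.
1993 − 430 = 1563 CE.

1563 CE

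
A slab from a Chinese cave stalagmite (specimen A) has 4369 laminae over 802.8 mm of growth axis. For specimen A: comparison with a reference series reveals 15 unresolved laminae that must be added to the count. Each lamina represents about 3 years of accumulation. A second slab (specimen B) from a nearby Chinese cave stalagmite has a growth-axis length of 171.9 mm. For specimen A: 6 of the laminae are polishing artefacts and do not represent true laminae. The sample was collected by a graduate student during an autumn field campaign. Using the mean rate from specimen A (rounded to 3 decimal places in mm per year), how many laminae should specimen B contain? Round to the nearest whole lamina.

Specimen A: after corrections the count is 4369 − 6 + 15 = 4378 laminae.
Specimen A: multiplying by 3 years per lamina: 4378 × 3 = 13134 years.
A: Mean rate = 802.8 mm / 13134 years ≈ 0.061 mm per year.
Specimen B: 171.9 mm / 0.061 mm per year = 2818.03 years; at 3 years per lamina that is 2818.03 / 3 ≈ 939 laminae.

939 laminae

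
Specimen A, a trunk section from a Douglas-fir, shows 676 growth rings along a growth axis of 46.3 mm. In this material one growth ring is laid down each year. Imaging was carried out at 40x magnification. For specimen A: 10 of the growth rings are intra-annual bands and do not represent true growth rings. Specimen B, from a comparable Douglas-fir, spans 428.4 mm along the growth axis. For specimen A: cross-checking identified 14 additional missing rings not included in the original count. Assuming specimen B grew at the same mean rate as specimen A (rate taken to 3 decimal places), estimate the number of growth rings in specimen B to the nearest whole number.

6300 growth rings

Specimen A: adjusted count: 676 − 10 + 14 = 680 growth rings.
A: 46.3 mm over 680 years gives 46.3 / 680 ≈ 0.068 mm/yr.
B spans 428.4 / 0.068 = 6300.00 years ≈ 6300 growth rings.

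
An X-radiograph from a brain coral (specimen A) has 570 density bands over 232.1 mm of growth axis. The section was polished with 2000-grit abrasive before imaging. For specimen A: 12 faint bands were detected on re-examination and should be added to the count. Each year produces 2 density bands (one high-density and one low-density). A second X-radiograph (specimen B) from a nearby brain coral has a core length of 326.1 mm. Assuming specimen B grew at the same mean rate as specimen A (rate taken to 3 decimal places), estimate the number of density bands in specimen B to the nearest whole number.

Specimen A: after corrections the count is 570 + 12 = 582 density bands.
Specimen A: 582 density bands at 2 per year is 582 / 2 = 291 years.
A: Mean rate = 232.1 mm / 291 years ≈ 0.798 mm/year.
Specimen B: 326.1 mm / 0.798 mm per year = 408.65 years; at 2 density bands per year that is 408.65 × 2 ≈ 817 density bands.

817 density bands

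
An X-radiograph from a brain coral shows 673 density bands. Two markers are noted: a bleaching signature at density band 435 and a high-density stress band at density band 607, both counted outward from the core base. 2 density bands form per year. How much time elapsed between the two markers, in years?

86 years

The two markers are separated by 607 − 435 = 172 density bands.
With 2 density bands per year, 172 / 2 = 86 years.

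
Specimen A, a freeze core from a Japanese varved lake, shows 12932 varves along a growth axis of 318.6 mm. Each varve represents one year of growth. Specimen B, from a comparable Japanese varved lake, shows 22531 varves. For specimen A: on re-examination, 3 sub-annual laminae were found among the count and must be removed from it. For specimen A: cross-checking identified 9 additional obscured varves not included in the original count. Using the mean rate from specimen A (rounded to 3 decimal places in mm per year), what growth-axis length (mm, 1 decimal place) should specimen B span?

Specimen A: true varve count = 12932 − 3 + 9 = 12938.
A: Extension rate ≈ 318.6 / 12938 = 0.025 mm/yr.
Length of B = 0.025 × 22531 = 563.3 mm.

563.3 mm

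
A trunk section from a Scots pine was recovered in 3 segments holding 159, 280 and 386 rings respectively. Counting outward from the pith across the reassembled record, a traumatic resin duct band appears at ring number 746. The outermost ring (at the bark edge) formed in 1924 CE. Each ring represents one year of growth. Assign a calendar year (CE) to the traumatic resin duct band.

1845 CE

Total rings = 159 + 280 + 386 = 825.
The traumatic resin duct band sits at ring 746 from the pith, so 825 − 746 = 79 rings formed after it.
Counting back 79 years from 1924 CE places the traumatic resin duct band in 1924 − 79 = 1845 CE.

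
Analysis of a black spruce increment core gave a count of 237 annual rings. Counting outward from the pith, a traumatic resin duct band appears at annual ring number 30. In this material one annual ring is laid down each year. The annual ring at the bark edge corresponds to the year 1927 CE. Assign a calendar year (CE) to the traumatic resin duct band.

The traumatic resin duct band sits at annual ring 30 from the pith, so 237 − 30 = 207 annual rings formed after it.
1927 − 207 = 1720 CE.

1720 CE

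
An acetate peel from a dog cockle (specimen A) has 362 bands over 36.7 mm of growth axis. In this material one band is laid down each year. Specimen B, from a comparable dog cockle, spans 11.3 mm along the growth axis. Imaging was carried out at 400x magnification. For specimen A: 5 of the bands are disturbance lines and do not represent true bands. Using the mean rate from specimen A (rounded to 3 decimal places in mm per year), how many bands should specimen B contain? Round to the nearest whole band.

Specimen A: correcting the raw count gives 362 − 5 = 357 true bands.
A: Mean rate = 36.7 mm / 357 years ≈ 0.103 mm/year.
For B, 11.3 / 0.103 = 109.71 years ≈ 110 bands.

110 bands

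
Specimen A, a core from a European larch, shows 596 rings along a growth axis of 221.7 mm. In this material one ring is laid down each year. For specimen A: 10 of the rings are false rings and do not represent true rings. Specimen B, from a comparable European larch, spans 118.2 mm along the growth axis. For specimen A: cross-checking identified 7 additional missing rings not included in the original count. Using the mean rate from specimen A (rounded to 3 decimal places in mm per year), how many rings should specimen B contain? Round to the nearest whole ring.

Specimen A: after corrections the count is 596 − 10 + 7 = 593 rings.
A: 221.7 mm over 593 years gives 221.7 / 593 ≈ 0.374 mm/yr.
Specimen B: 118.2 mm / 0.374 mm per year = 316.04 years ≈ 316 rings.

316 rings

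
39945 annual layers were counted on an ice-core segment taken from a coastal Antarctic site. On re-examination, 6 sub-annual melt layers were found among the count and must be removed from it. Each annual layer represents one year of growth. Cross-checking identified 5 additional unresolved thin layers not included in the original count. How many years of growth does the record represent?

After corrections the count is 39945 − 6 + 5 = 39944 annual layers.
With a one-to-one annual layer periodicity this is 39944 years.

39944 yr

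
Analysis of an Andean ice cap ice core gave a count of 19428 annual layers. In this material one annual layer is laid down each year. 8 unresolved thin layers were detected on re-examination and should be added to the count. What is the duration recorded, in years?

19436 yr

After corrections the count is 19428 + 8 = 19436 annual layers.
With a one-to-one annual layer periodicity this is 19436 years.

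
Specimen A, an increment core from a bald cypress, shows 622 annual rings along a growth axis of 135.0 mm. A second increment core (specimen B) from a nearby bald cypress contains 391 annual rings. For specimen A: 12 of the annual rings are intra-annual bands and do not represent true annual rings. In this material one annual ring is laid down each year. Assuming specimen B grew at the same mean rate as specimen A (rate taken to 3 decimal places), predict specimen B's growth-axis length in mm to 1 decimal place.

Specimen A: after corrections the count is 622 − 12 = 610 annual rings.
A: 135.0 mm over 610 years gives 135.0 / 610 ≈ 0.221 mm/yr.
B's length ≈ 0.221 × 391 = 86.4 mm.

86.4 mm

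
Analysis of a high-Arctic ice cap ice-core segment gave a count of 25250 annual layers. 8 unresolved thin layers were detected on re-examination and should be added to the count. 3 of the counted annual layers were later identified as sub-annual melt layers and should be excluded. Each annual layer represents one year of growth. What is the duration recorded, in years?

25255 years

Adjusted count: 25250 − 3 + 8 = 25255 annual layers.
One annual layer per year makes the duration 25255 years.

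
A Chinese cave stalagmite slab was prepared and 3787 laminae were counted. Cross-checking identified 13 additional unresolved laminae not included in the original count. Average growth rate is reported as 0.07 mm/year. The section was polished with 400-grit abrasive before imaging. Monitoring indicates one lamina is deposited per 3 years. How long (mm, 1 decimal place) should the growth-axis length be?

798.0 mm

Correcting the raw count gives 3787 + 13 = 3800 true laminae.
Multiplying by 3 years per lamina: 3800 × 3 = 11400 years.
Length ≈ 0.07 × 11400 = 798.0 mm.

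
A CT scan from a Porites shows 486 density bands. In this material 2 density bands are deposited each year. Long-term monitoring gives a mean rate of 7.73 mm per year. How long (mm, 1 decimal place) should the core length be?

486 density bands at 2 per year is 486 / 2 = 243 years.
Length ≈ 7.73 × 243 = 1878.4 mm.

1878.4 mm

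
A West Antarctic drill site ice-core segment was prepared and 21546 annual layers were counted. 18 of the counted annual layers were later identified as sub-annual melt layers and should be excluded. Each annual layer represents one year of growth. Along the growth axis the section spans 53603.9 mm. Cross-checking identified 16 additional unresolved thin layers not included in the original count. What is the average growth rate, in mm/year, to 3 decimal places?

After corrections the count is 21546 − 18 + 16 = 21544 annual layers.
Extension rate ≈ 53603.9 / 21544 = 2.488 mm/year.

2.488 mm/year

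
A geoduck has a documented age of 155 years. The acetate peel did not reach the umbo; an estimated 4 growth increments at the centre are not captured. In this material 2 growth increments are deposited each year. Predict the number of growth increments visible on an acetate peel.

306 growth increments

155 years at 2 growth increments per year gives 155 × 2 = 310 growth increments.
310 − 4 missed = 306 growth increments expected in the prepared section.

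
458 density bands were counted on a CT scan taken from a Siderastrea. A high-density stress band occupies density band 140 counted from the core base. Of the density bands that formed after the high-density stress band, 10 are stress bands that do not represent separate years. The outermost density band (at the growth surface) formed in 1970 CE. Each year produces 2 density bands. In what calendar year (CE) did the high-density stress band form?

1816 CE

458 − 140 = 318 density bands lie beyond the high-density stress band toward the growth surface.
318 − 10 false = 308 true density bands after the high-density stress band.
With 2 density bands per year, 308 / 2 = 154 years.
Counting back 154 years from 1970 CE places the high-density stress band in 1970 − 154 = 1816 CE.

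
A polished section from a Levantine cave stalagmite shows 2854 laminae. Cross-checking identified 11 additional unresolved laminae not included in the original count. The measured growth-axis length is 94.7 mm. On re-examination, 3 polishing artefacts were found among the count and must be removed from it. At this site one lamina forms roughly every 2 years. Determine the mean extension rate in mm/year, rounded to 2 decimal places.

0.02 mm/year

Adjusted count: 2854 − 3 + 11 = 2862 laminae.
At 2 years per lamina, 2862 × 2 = 5724 years.
94.7 mm over 5724 years gives 94.7 / 5724 ≈ 0.02 mm/year.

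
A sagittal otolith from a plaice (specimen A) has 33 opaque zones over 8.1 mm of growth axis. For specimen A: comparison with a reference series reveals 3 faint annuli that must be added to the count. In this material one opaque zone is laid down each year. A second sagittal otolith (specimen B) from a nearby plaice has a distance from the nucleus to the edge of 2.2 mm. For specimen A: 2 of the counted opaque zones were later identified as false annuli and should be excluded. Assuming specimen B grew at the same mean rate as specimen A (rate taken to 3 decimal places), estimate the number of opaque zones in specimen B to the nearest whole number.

9 opaque zones

Specimen A: correcting the raw count gives 33 − 2 + 3 = 34 true opaque zones.
A: Mean rate = 8.1 mm / 34 years ≈ 0.238 mm/year.
B spans 2.2 / 0.238 = 9.24 years ≈ 9 opaque zones.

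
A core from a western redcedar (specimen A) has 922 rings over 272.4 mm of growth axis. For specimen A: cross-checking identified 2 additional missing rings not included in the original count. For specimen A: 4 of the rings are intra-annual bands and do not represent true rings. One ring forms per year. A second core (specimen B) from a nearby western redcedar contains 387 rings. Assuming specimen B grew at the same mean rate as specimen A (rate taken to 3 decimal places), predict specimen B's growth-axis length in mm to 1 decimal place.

114.6 mm

Specimen A: true ring count = 922 − 4 + 2 = 920.
A: 272.4 mm over 920 years gives 272.4 / 920 ≈ 0.296 mm per year.
B's length ≈ 0.296 × 387 = 114.6 mm.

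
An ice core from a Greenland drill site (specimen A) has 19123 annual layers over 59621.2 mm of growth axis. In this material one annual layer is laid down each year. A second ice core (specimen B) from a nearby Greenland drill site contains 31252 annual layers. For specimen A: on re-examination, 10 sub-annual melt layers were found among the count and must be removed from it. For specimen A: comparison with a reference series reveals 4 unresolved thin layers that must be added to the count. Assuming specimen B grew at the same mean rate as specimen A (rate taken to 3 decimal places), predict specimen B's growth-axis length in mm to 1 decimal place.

Specimen A: after corrections the count is 19123 − 10 + 4 = 19117 annual layers.
A: 59621.2 mm over 19117 years gives 59621.2 / 19117 ≈ 3.119 mm per year.
Length of B = 3.119 × 31252 = 97475.0 mm.

97475.0 mm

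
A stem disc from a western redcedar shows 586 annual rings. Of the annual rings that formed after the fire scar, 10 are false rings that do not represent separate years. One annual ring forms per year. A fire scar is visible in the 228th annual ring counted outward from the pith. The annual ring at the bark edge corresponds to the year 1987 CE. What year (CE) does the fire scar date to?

1639 CE

586 − 228 = 358 annual rings lie beyond the fire scar toward the bark edge.
Removing the 10 false annual rings leaves 358 − 10 = 348 true annual rings beyond the fire scar.
Counting back 348 years from 1987 CE places the fire scar in 1987 − 348 = 1639 CE.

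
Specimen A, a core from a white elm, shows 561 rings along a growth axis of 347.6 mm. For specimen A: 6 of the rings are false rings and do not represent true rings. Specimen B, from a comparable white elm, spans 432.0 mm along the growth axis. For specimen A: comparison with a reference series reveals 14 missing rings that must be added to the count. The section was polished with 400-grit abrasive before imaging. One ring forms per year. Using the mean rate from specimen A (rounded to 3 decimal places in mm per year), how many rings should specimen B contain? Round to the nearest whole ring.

707 rings

Specimen A: after corrections the count is 561 − 6 + 14 = 569 rings.
A: Extension rate ≈ 347.6 / 569 = 0.611 mm per year.
Specimen B: 432.0 mm / 0.611 mm per year = 707.04 years ≈ 707 rings.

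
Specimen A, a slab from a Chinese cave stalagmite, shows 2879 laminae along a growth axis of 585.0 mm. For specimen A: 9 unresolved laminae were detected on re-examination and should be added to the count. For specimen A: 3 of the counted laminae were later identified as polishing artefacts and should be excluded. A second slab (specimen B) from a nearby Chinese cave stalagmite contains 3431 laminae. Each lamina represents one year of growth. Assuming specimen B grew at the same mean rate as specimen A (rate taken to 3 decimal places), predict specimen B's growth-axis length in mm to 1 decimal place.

696.5 mm

Specimen A: correcting the raw count gives 2879 − 3 + 9 = 2885 true laminae.
A: Extension rate ≈ 585.0 / 2885 = 0.203 mm/yr.
B's length ≈ 0.203 × 3431 = 696.5 mm.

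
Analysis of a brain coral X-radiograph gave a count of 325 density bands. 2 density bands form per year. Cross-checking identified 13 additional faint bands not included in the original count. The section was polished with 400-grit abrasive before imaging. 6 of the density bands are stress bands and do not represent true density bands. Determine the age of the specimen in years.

166 years

After corrections the count is 325 − 6 + 13 = 332 density bands.
With 2 density bands per year, 332 / 2 = 166 years.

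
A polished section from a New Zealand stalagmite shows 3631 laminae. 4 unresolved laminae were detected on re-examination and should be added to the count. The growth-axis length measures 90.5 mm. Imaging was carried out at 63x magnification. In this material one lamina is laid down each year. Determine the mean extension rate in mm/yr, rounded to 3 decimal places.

Adjusted count: 3631 + 4 = 3635 laminae.
Extension rate ≈ 90.5 / 3635 = 0.025 mm/yr.

0.025 mm/yr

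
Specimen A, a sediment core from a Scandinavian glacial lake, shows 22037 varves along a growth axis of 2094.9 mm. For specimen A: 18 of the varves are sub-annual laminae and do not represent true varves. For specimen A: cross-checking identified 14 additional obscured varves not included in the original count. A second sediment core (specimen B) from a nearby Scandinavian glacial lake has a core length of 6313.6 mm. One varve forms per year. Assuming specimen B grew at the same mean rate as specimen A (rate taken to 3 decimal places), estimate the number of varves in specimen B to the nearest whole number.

66459 varves

Specimen A: correcting the raw count gives 22037 − 18 + 14 = 22033 true varves.
A: 2094.9 mm over 22033 years gives 2094.9 / 22033 ≈ 0.095 mm per year.
Specimen B: 6313.6 mm / 0.095 mm per year = 66458.95 years ≈ 66459 varves.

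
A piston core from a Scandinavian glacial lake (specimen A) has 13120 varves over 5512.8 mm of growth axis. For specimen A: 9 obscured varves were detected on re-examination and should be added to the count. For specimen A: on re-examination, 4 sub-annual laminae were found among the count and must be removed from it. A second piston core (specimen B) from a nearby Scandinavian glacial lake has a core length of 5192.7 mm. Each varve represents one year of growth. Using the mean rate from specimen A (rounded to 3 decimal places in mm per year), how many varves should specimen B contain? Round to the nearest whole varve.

Specimen A: adjusted count: 13120 − 4 + 9 = 13125 varves.
A: 5512.8 mm over 13125 years gives 5512.8 / 13125 ≈ 0.420 mm/yr.
For B, 5192.7 / 0.420 = 12363.57 years ≈ 12364 varves.

12364 varves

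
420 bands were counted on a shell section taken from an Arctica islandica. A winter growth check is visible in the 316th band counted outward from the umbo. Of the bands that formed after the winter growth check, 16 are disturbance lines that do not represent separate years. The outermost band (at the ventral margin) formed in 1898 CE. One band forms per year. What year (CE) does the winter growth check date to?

Between band 316 and the ventral margin there are 420 − 316 = 104 bands.
104 − 16 false = 88 true bands after the winter growth check.
1898 − 88 = 1810 CE.

1810 CE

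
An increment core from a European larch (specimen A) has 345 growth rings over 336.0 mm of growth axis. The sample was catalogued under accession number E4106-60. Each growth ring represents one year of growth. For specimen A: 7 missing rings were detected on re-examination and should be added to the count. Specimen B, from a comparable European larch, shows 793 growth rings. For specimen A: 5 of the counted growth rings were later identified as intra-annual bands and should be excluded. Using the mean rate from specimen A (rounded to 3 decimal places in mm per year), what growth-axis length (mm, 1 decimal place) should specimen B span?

Specimen A: adjusted count: 345 − 5 + 7 = 347 growth rings.
A: Mean rate = 336.0 mm / 347 years ≈ 0.968 mm/yr.
Length of B = 0.968 × 793 = 767.6 mm.

767.6 mm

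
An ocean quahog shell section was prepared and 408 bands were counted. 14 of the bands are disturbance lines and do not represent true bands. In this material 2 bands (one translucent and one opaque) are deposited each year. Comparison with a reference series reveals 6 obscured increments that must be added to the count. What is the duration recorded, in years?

Adjusted count: 408 − 14 + 6 = 400 bands.
Dividing by 2 bands per year: 400 / 2 = 200 years.

200 years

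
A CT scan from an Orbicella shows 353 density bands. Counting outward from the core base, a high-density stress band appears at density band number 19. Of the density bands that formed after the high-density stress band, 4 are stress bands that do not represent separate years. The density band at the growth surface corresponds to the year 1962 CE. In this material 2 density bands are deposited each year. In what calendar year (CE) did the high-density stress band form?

Between density band 19 and the growth surface there are 353 − 19 = 334 density bands.
Removing the 4 false density bands leaves 334 − 4 = 330 true density bands beyond the high-density stress band.
Dividing by 2 density bands per year: 330 / 2 = 165 years.
Counting back 165 years from 1962 CE places the high-density stress band in 1962 − 165 = 1797 CE.

1797 CE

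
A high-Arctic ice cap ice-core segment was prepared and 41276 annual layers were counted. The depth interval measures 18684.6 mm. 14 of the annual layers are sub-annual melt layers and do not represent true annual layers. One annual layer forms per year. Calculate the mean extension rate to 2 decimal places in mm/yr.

True annual layer count = 41276 − 14 = 41262.
Mean rate = 18684.6 mm / 41262 years ≈ 0.45 mm/yr.

0.45 mm/yr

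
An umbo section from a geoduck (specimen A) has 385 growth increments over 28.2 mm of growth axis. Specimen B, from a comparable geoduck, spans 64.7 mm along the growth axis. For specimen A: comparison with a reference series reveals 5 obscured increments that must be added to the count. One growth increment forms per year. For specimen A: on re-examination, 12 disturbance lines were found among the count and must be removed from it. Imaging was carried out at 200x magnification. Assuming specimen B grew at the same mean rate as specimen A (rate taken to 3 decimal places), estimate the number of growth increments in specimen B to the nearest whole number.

Specimen A: adjusted count: 385 − 12 + 5 = 378 growth increments.
A: 28.2 mm over 378 years gives 28.2 / 378 ≈ 0.075 mm/yr.
For B, 64.7 / 0.075 = 862.67 years ≈ 863 growth increments.

863 growth increments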